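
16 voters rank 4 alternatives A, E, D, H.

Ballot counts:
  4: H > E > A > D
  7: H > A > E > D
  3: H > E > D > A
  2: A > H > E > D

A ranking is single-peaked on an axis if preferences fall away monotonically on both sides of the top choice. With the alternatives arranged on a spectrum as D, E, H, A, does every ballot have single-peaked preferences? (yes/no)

Axis positions: D=1, E=2, H=3, A=4.
Type 1 (peak H at position 3): ranking walks positions 3-2-4-1, expanding outward from the peak — single-peaked.
Type 2 (peak H at position 3): ranking walks positions 3-4-2-1, expanding outward from the peak — single-peaked.
Type 3 (peak H at position 3): ranking walks positions 3-2-1-4, expanding outward from the peak — single-peaked.
Type 4 (peak A at position 4): ranking walks positions 4-3-2-1, expanding outward from the peak — single-peaked.
Every ranking is single-peaked on this axis.

yes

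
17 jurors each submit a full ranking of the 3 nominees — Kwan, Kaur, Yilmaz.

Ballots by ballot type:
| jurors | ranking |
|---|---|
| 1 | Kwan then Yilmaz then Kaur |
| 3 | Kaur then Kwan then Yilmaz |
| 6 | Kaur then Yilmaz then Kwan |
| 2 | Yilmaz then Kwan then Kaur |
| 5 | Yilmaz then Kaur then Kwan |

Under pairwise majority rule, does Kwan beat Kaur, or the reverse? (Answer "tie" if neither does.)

Ballots ranking Kwan above Kaur: 1 + 2 = 3.
Ballots ranking Kaur above Kwan: 17 − 3 = 14.
Kaur wins the head-to-head 14–3.

Kaur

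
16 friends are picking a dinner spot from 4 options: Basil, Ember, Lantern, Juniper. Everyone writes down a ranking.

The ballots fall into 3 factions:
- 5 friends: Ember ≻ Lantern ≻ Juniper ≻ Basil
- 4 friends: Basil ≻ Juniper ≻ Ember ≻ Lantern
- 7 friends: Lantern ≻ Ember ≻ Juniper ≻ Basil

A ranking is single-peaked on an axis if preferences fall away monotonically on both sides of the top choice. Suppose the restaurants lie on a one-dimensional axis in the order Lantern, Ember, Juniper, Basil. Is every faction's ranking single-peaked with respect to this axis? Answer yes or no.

yes

Axis positions: Lantern=1, Ember=2, Juniper=3, Basil=4.
Faction 1 (peak Ember at position 2): ranking walks positions 2-1-3-4, expanding outward from the peak — single-peaked.
Faction 2 (peak Basil at position 4): ranking walks positions 4-3-2-1, expanding outward from the peak — single-peaked.
Faction 3 (peak Lantern at position 1): ranking walks positions 1-2-3-4, expanding outward from the peak — single-peaked.
Every ranking is single-peaked on this axis.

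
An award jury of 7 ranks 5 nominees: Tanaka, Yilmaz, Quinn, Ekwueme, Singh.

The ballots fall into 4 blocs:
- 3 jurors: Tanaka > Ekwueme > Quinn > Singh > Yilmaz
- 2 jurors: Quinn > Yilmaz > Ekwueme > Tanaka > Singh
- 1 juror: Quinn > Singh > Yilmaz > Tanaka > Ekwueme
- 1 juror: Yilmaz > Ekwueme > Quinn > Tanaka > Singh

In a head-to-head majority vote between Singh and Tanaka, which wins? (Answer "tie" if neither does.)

Ballots ranking Singh above Tanaka: 1.
Ballots ranking Tanaka above Singh: 7 − 1 = 6.
Tanaka wins the head-to-head 6–1.

Tanaka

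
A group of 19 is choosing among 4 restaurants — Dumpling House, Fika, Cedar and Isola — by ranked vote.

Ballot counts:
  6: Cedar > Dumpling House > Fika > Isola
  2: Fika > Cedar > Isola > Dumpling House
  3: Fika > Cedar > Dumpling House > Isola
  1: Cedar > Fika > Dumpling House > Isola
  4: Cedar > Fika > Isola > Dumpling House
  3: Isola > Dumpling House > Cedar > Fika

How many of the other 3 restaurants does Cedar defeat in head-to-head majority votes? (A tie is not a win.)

3

Cedar against each rival (19 friends):
Cedar vs Dumpling House: Cedar preferred on 6+2+3+1+4 = 16 ballots; Cedar wins 16–3.
Cedar vs Fika: Cedar wins 14–5.
Cedar vs Isola: Cedar wins 16–3.
Cedar beats Dumpling House, Fika, Isola — 3 pairwise wins.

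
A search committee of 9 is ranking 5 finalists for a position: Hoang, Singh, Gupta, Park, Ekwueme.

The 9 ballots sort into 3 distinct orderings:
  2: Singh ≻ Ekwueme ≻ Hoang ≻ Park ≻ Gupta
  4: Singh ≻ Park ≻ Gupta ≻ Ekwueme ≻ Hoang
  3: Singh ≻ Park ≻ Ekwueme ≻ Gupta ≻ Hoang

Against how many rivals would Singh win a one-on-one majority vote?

4

Singh against each rival (9 committee members):
Singh vs Hoang: 2+4+3 = 9 for Singh, 0 for Hoang — Singh by 9–0.
Singh vs Gupta: 9 to 0, Singh.
Singh vs Park: Singh is ranked higher on 2+4+3 = 9 ballots, Park on 0. Singh wins 9–0.
Singh vs Ekwueme: Singh, 9–0.
Singh beats Hoang, Gupta, Park, Ekwueme — 4 pairwise wins.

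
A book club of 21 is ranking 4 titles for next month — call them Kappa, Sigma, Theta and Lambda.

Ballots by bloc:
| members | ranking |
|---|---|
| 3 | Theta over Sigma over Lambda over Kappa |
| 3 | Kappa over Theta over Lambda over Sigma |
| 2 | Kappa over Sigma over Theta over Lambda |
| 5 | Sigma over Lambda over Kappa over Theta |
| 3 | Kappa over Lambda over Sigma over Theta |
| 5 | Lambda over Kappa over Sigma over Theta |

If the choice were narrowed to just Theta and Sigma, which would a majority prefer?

Sigma

Ballots ranking Theta above Sigma: 3 + 3 = 6.
Ballots ranking Sigma above Theta: 21 − 6 = 15.
Sigma wins the head-to-head 15–6.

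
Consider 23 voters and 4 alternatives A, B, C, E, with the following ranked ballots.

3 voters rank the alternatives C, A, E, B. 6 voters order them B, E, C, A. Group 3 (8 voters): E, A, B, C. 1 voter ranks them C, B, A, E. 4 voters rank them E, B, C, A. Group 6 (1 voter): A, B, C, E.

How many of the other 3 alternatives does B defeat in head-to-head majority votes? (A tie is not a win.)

B against each rival (23 voters):
B vs A: B is ranked higher on 6+1+4 = 11 ballots, A on 12. A wins 12–11.
B–C: B 19–4.
B vs E: B preferred on 6+1+1 = 8 ballots; E wins 15–8.
B beats C; loses to A, E — 1 pairwise win.

1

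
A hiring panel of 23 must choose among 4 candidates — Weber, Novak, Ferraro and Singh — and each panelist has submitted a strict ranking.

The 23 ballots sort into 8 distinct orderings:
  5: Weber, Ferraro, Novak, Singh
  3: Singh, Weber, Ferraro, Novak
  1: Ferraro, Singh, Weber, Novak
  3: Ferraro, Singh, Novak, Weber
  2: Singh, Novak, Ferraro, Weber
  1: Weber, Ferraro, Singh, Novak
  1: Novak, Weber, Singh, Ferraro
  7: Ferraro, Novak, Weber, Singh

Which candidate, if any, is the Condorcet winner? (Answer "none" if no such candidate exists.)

Head-to-head results (23 committee members):
Weber–Novak: Novak 13–10.
Weber vs Ferraro: Ferraro wins 13–10.
Weber vs Singh: Weber preferred on 5+1+1+7 = 14 ballots; Weber wins 14–9.
Novak vs Ferraro: 2+1 = 3 for Novak, 20 for Ferraro — Ferraro by 20–3.
Novak vs Singh: Novak preferred on 5+1+7 = 13 ballots; Novak wins 13–10.
Ferraro vs Singh: Ferraro, 17–6.
Ferraro defeats every rival head-to-head and is the Condorcet winner.

Ferraro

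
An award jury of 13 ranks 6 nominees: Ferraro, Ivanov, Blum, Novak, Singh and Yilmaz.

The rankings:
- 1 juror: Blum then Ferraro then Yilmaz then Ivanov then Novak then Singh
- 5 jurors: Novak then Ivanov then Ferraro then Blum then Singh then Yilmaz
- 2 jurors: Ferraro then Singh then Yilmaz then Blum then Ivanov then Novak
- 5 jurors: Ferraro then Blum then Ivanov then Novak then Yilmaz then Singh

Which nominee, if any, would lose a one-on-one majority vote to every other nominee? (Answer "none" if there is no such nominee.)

Yilmaz

Pairwise majorities:
Ferraro vs Ivanov: Ferraro is ranked higher on 1+2+5 = 8 ballots, Ivanov on 5. Ferraro wins 8–5.
Ferraro vs Blum: Ferraro, 12–1.
Ferraro vs Novak: Ferraro is ranked higher on 1+2+5 = 8 ballots, Novak on 5. Ferraro wins 8–5.
Ferraro vs Singh: Ferraro is ranked higher on 1+5+2+5 = 13 ballots, Singh on 0. Ferraro wins 13–0.
Ferraro vs Yilmaz: Ferraro preferred on 1+5+2+5 = 13 ballots; Ferraro wins 13–0.
Ivanov vs Blum: Ivanov preferred on 5 ballots; Blum wins 8–5.
Ivanov vs Novak: Ivanov is ranked higher on 1+2+5 = 8 ballots, Novak on 5. Ivanov wins 8–5.
Ivanov–Singh: Ivanov 11–2.
Ivanov–Yilmaz: Ivanov 10–3.
Blum vs Novak: Blum wins 8–5.
Blum vs Singh: Blum wins 11–2.
Blum vs Yilmaz: Blum wins 11–2.
Novak vs Singh: Novak, 11–2.
Novak vs Yilmaz: Novak is ranked higher on 5+5 = 10 ballots, Yilmaz on 3. Novak wins 10–3.
Singh–Yilmaz: Singh 7–6.
Only Yilmaz has no wins; Yilmaz is the Condorcet loser.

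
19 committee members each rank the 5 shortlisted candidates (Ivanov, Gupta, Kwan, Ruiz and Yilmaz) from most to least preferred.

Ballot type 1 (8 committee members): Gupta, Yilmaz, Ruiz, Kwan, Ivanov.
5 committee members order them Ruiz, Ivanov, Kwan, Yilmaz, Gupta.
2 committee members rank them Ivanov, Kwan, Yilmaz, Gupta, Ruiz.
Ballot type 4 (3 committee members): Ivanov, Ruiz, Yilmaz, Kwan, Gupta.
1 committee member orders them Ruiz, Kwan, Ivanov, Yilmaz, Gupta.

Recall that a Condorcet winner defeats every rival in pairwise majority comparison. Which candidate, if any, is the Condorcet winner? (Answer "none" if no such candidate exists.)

Pairwise majorities:
Ivanov vs Gupta: 11 to 8, Ivanov.
Ivanov vs Kwan: Ivanov preferred on 5+2+3 = 10 ballots; Ivanov wins 10–9.
Ivanov vs Ruiz: Ivanov preferred on 2+3 = 5 ballots; Ruiz wins 14–5.
Ivanov vs Yilmaz: Ivanov is ranked higher on 5+2+3+1 = 11 ballots, Yilmaz on 8. Ivanov wins 11–8.
Gupta vs Kwan: 8 for Gupta, 11 for Kwan — Kwan by 11–8.
Gupta vs Ruiz: 10 to 9, Gupta.
Gupta vs Yilmaz: Gupta preferred on 8 ballots; Yilmaz wins 11–8.
Kwan vs Ruiz: 2 for Kwan, 17 for Ruiz — Ruiz by 17–2.
Kwan vs Yilmaz: Kwan preferred on 5+2+1 = 8 ballots; Yilmaz wins 11–8.
Ruiz vs Yilmaz: 5+3+1 = 9 for Ruiz, 10 for Yilmaz — Yilmaz by 10–9.
Every candidate loses at least once (Ivanov loses to Ruiz; Gupta loses to Ivanov; Kwan loses to Ivanov; Ruiz loses to Gupta; Yilmaz loses to Ivanov). The majority relation contains the cycle Ivanov → Gupta → Ruiz → Ivanov, so there is no Condorcet winner.

none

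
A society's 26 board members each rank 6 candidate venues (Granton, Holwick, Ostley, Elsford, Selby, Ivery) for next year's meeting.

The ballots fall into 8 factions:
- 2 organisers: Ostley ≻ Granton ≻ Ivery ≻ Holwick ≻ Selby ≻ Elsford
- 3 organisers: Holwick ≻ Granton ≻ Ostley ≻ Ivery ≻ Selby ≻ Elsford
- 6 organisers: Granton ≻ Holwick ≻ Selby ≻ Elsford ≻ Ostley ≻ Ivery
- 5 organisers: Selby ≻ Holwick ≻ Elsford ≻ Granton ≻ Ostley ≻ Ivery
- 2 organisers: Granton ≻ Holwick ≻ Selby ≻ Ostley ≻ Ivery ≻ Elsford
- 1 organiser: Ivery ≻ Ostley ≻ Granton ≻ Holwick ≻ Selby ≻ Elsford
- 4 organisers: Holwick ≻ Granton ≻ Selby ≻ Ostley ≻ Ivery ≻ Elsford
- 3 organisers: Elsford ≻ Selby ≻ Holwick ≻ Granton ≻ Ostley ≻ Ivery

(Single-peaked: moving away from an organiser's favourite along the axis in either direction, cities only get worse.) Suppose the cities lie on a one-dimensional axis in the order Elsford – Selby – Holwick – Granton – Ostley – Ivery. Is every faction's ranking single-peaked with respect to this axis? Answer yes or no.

Axis positions: Elsford=1, Selby=2, Holwick=3, Granton=4, Ostley=5, Ivery=6.
Faction 1 (peak Ostley at position 5): ranking walks positions 5-4-6-3-2-1, expanding outward from the peak — single-peaked.
Faction 2 (peak Holwick at position 3): ranking walks positions 3-4-5-6-2-1, expanding outward from the peak — single-peaked.
Faction 3 (peak Granton at position 4): ranking walks positions 4-3-2-1-5-6, expanding outward from the peak — single-peaked.
Faction 4 (peak Selby at position 2): ranking walks positions 2-3-1-4-5-6, expanding outward from the peak — single-peaked.
Faction 5 (peak Granton at position 4): ranking walks positions 4-3-2-5-6-1, expanding outward from the peak — single-peaked.
Faction 6 (peak Ivery at position 6): ranking walks positions 6-5-4-3-2-1, expanding outward from the peak — single-peaked.
Faction 7 (peak Holwick at position 3): ranking walks positions 3-4-2-5-6-1, expanding outward from the peak — single-peaked.
Faction 8 (peak Elsford at position 1): ranking walks positions 1-2-3-4-5-6, expanding outward from the peak — single-peaked.
Every ranking is single-peaked on this axis.

yes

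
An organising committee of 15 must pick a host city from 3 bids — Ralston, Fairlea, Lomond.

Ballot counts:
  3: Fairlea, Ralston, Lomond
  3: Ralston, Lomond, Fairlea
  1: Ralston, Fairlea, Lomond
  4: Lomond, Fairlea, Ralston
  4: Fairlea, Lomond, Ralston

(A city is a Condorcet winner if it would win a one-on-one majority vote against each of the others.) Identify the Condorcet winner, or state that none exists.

Check each pair by majority over 15 ballots:
Ralston vs Fairlea: Fairlea, 11–4.
Ralston vs Lomond: Lomond, 8–7.
Fairlea vs Lomond: Fairlea, 8–7.
Only Fairlea has no losses; Fairlea is the Condorcet winner.

Fairlea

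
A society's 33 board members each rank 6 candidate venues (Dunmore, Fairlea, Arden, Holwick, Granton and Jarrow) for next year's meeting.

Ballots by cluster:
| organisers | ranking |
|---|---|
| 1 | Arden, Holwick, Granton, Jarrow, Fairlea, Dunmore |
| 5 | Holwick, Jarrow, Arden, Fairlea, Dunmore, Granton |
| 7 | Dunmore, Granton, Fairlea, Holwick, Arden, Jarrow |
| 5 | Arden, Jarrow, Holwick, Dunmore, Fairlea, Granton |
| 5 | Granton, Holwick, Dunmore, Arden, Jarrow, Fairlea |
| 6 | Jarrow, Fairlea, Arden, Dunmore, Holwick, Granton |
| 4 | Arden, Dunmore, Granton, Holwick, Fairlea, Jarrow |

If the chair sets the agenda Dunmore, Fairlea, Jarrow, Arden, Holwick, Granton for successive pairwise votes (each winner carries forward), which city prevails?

Holwick

Round 1: Dunmore vs Fairlea — 21–12, Dunmore advances.
Round 2: Dunmore vs Jarrow — 16–17, Jarrow advances.
Round 3: Jarrow vs Arden — 11–22, Arden advances.
Round 4: Arden vs Holwick — 16–17, Holwick advances.
Round 5: Holwick vs Granton — 17–16, Holwick advances.
The agenda winner is Holwick.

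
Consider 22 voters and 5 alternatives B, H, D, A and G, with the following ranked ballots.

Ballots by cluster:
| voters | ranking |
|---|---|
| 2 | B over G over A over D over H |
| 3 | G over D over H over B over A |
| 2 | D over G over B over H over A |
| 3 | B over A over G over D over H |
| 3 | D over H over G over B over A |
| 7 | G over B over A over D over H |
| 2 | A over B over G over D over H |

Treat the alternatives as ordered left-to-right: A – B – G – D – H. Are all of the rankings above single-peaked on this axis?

Axis positions: A=1, B=2, G=3, D=4, H=5.
Cluster 1 (peak B at position 2): ranking walks positions 2-3-1-4-5, expanding outward from the peak — single-peaked.
Cluster 2 (peak G at position 3): ranking walks positions 3-4-5-2-1, expanding outward from the peak — single-peaked.
Cluster 3 (peak D at position 4): ranking walks positions 4-3-2-5-1, expanding outward from the peak — single-peaked.
Cluster 4 (peak B at position 2): ranking walks positions 2-1-3-4-5, expanding outward from the peak — single-peaked.
Cluster 5 (peak D at position 4): ranking walks positions 4-5-3-2-1, expanding outward from the peak — single-peaked.
Cluster 6 (peak G at position 3): ranking walks positions 3-2-1-4-5, expanding outward from the peak — single-peaked.
Cluster 7 (peak A at position 1): ranking walks positions 1-2-3-4-5, expanding outward from the peak — single-peaked.
Every ranking is single-peaked on this axis.

yes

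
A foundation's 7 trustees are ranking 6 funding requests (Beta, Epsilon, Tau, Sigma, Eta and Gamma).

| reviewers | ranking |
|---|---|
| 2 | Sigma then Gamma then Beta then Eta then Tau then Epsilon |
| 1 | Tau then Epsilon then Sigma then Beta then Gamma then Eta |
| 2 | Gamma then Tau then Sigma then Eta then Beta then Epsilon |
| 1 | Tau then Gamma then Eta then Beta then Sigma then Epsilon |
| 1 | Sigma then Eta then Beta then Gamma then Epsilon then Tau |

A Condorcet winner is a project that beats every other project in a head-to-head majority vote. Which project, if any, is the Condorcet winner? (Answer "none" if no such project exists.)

none

Head-to-head results (7 reviewers):
Beta vs Epsilon: Beta is ranked higher on 2+2+1+1 = 6 ballots, Epsilon on 1. Beta wins 6–1.
Beta vs Tau: Beta is ranked higher on 2+1 = 3 ballots, Tau on 4. Tau wins 4–3.
Beta vs Sigma: Beta is ranked higher on 1 ballot, Sigma on 6. Sigma wins 6–1.
Beta vs Eta: Beta is ranked higher on 2+1 = 3 ballots, Eta on 4. Eta wins 4–3.
Beta vs Gamma: Beta is ranked higher on 1+1 = 2 ballots, Gamma on 5. Gamma wins 5–2.
Epsilon vs Tau: Epsilon is ranked higher on 1 ballot, Tau on 6. Tau wins 6–1.
Epsilon vs Sigma: Epsilon is ranked higher on 1 ballot, Sigma on 6. Sigma wins 6–1.
Epsilon vs Eta: Epsilon is ranked higher on 1 ballot, Eta on 6. Eta wins 6–1.
Epsilon vs Gamma: 1 for Epsilon, 6 for Gamma — Gamma by 6–1.
Tau vs Sigma: Tau preferred on 1+2+1 = 4 ballots; Tau wins 4–3.
Tau vs Eta: Tau is ranked higher on 1+2+1 = 4 ballots, Eta on 3. Tau wins 4–3.
Tau vs Gamma: Tau preferred on 1+1 = 2 ballots; Gamma wins 5–2.
Sigma vs Eta: Sigma preferred on 2+1+2+1 = 6 ballots; Sigma wins 6–1.
Sigma vs Gamma: 4 to 3, Sigma.
Eta vs Gamma: Eta is ranked higher on 1 ballot, Gamma on 6. Gamma wins 6–1.
Each project drops at least one matchup (Beta loses to Tau; Epsilon loses to Beta; Tau loses to Gamma; Sigma loses to Tau; Eta loses to Tau; Gamma loses to Sigma); the cycle Tau beats Sigma beats Gamma beats Tau rules out a Condorcet winner.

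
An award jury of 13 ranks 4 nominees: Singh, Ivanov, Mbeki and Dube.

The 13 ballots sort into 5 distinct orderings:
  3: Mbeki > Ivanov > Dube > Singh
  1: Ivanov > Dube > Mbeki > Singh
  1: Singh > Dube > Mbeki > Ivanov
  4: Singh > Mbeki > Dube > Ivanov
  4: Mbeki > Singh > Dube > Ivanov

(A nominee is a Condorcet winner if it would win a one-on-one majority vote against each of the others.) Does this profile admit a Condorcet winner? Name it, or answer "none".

Mbeki

Check each pair by majority over 13 ballots:
Singh vs Ivanov: Singh, 9–4.
Singh–Mbeki: Mbeki 8–5.
Singh–Dube: Singh 9–4.
Ivanov–Mbeki: Mbeki 12–1.
Ivanov–Dube: Dube 9–4.
Mbeki vs Dube: Mbeki wins 11–2.
Mbeki defeats every rival head-to-head and is the Condorcet winner.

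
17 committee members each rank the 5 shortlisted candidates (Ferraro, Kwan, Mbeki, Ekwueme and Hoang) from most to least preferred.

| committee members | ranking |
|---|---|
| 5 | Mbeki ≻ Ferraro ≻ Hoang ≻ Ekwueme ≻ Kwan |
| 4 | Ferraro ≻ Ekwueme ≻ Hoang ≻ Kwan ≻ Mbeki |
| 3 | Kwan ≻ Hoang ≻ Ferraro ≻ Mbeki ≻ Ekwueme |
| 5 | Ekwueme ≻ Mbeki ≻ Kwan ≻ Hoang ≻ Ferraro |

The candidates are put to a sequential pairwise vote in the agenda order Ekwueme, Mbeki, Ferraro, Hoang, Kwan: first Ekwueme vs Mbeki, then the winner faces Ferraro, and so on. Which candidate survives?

Ferraro

Round 1: Ekwueme vs Mbeki — 9–8, Ekwueme advances.
Round 2: Ekwueme vs Ferraro — 5–12, Ferraro advances.
Round 3: Ferraro vs Hoang — 9–8, Ferraro advances.
Round 4: Ferraro vs Kwan — 9–8, Ferraro advances.
Ferraro survives the agenda.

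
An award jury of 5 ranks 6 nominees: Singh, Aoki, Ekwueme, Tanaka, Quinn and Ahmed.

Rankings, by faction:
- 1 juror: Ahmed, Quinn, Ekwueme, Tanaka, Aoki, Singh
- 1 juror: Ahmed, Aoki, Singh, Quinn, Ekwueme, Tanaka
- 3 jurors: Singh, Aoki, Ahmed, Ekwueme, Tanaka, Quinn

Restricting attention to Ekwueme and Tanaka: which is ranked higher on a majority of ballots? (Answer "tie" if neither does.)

Ekwueme

Ballots ranking Ekwueme above Tanaka: 1 + 1 + 3 = 5.
Ballots ranking Tanaka above Ekwueme: 5 − 5 = 0.
Ekwueme wins the head-to-head 5–0.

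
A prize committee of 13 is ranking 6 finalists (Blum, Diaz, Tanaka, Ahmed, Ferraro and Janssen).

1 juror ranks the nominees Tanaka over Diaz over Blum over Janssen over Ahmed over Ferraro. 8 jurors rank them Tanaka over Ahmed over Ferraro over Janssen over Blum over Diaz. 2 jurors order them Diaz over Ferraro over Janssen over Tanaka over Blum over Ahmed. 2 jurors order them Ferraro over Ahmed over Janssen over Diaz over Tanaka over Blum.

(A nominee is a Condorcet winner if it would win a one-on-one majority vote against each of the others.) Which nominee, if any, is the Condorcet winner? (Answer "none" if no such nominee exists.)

Tanaka

Head-to-head results (13 jurors):
Blum vs Diaz: Blum wins 8–5.
Blum vs Tanaka: Tanaka wins 13–0.
Blum–Ahmed: Ahmed 10–3.
Blum vs Ferraro: Ferraro wins 12–1.
Blum vs Janssen: Janssen wins 12–1.
Diaz–Tanaka: Tanaka 9–4.
Diaz–Ahmed: Ahmed 10–3.
Diaz–Ferraro: Ferraro 10–3.
Diaz vs Janssen: Janssen wins 10–3.
Tanaka vs Ahmed: Tanaka wins 11–2.
Tanaka vs Ferraro: Tanaka, 9–4.
Tanaka vs Janssen: Tanaka wins 9–4.
Ahmed–Ferraro: Ahmed 9–4.
Ahmed–Janssen: Ahmed 10–3.
Ferraro vs Janssen: Ferraro, 12–1.
Tanaka beats each of Blum, Diaz, Ahmed, Ferraro, Janssen — Tanaka is the Condorcet winner.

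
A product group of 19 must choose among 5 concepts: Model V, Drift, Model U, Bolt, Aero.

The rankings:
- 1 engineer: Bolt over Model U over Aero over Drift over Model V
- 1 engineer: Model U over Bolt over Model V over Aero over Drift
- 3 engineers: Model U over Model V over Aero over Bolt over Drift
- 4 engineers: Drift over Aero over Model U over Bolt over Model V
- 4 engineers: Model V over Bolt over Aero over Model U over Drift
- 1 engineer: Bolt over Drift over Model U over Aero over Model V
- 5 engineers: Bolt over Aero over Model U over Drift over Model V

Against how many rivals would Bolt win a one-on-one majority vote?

4

Bolt against each rival (19 engineers):
Bolt vs Model V: Bolt is ranked higher on 1+1+4+1+5 = 12 ballots, Model V on 7. Bolt wins 12–7.
Bolt vs Drift: Bolt wins 15–4.
Bolt vs Model U: 11 to 8, Bolt.
Bolt–Aero: Bolt 12–7.
Bolt beats Model V, Drift, Model U, Aero — 4 pairwise wins.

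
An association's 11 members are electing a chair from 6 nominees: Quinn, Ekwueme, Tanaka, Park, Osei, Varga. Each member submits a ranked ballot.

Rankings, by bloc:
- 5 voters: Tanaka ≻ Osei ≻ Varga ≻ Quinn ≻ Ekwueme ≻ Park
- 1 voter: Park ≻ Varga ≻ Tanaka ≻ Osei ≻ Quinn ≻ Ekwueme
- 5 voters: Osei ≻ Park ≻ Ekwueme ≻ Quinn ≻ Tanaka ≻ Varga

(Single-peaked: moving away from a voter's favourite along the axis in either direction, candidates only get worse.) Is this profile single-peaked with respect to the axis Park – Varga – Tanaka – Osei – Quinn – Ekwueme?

Axis positions: Park=1, Varga=2, Tanaka=3, Osei=4, Quinn=5, Ekwueme=6.
Bloc 1 (peak Tanaka at position 3): ranking walks positions 3-4-2-5-6-1, expanding outward from the peak — single-peaked.
Bloc 2 (peak Park at position 1): ranking walks positions 1-2-3-4-5-6, expanding outward from the peak — single-peaked.
Bloc 3: ranking walks positions 4-1-6-5-3-2; Park is ranked above Tanaka even though Tanaka lies between Park and the peak Osei on the axis — preferences dip and rise again. Not single-peaked.
Bloc 3 violates single-peakedness, so the profile is not single-peaked on this axis.

no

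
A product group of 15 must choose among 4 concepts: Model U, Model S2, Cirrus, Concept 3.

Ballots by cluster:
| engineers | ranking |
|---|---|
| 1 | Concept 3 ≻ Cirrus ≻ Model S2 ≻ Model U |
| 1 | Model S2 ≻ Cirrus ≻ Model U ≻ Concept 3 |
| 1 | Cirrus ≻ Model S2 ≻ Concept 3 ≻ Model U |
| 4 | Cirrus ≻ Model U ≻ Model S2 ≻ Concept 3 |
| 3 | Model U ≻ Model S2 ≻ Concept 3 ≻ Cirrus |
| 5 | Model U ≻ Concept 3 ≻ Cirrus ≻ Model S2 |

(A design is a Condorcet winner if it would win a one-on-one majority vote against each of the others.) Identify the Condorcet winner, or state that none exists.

Pairwise majorities:
Model U vs Model S2: Model U, 12–3.
Model U vs Cirrus: Model U wins 8–7.
Model U vs Concept 3: Model U wins 13–2.
Model S2 vs Cirrus: Cirrus, 11–4.
Model S2–Concept 3: Model S2 9–6.
Cirrus vs Concept 3: Cirrus is ranked higher on 1+1+4 = 6 ballots, Concept 3 on 9. Concept 3 wins 9–6.
Model U defeats every rival head-to-head and is the Condorcet winner.

Model U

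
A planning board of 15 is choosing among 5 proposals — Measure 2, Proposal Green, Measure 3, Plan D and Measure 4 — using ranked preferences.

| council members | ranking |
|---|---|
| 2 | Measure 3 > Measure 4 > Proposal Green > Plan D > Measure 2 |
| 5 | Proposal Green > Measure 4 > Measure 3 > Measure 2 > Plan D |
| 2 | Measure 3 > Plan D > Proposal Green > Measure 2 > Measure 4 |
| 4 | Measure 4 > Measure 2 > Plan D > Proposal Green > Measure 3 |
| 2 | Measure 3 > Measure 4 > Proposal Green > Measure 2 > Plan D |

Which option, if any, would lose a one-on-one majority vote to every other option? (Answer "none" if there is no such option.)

Plan D

Head-to-head results (15 council members):
Measure 2 vs Proposal Green: 4 to 11, Proposal Green.
Measure 2 vs Measure 3: 4 for Measure 2, 11 for Measure 3 — Measure 3 by 11–4.
Measure 2–Plan D: Measure 2 11–4.
Measure 2 vs Measure 4: 2 for Measure 2, 13 for Measure 4 — Measure 4 by 13–2.
Proposal Green vs Measure 3: Proposal Green preferred on 5+4 = 9 ballots; Proposal Green wins 9–6.
Proposal Green vs Plan D: Proposal Green wins 9–6.
Proposal Green vs Measure 4: 5+2 = 7 for Proposal Green, 8 for Measure 4 — Measure 4 by 8–7.
Measure 3 vs Plan D: 11 to 4, Measure 3.
Measure 3 vs Measure 4: Measure 4 wins 9–6.
Plan D vs Measure 4: 2 for Plan D, 13 for Measure 4 — Measure 4 by 13–2.
Only Plan D has no wins; Plan D is the Condorcet loser.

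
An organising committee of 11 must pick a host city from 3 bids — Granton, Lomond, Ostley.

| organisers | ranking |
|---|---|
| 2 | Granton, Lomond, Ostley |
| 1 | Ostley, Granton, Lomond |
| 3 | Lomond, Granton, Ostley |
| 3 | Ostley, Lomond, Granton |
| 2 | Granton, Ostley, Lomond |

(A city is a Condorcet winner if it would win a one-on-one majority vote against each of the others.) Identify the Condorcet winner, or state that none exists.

none

Head-to-head results (11 organisers):
Granton–Lomond: Lomond 6–5.
Granton vs Ostley: Granton wins 7–4.
Lomond vs Ostley: Ostley, 6–5.
No city is unbeaten: Granton loses to Lomond; Lomond loses to Ostley; Ostley loses to Granton. In particular Granton beats Ostley beats Lomond beats Granton is a majority cycle — no Condorcet winner exists.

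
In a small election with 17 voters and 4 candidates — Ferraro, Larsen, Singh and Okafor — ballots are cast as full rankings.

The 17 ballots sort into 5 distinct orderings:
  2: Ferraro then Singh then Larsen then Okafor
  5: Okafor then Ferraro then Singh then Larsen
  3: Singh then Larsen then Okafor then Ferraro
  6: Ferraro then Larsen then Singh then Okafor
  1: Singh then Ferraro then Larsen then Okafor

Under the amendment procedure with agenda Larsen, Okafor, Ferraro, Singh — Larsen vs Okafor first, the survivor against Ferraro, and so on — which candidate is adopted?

Round 1: Larsen vs Okafor — 12–5, Larsen advances.
Round 2: Larsen vs Ferraro — 3–14, Ferraro advances.
Round 3: Ferraro vs Singh — 13–4, Ferraro advances.
The agenda winner is Ferraro.

Ferraro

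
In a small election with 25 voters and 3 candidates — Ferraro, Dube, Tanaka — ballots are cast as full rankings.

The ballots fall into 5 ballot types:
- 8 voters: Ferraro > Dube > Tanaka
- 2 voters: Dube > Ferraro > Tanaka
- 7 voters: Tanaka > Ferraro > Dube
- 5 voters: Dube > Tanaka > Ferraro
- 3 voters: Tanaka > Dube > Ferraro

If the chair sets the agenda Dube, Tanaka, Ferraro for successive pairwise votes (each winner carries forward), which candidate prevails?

Ferraro

Round 1: Dube vs Tanaka — 15–10, Dube advances.
Round 2: Dube vs Ferraro — 10–15, Ferraro advances.
The agenda winner is Ferraro.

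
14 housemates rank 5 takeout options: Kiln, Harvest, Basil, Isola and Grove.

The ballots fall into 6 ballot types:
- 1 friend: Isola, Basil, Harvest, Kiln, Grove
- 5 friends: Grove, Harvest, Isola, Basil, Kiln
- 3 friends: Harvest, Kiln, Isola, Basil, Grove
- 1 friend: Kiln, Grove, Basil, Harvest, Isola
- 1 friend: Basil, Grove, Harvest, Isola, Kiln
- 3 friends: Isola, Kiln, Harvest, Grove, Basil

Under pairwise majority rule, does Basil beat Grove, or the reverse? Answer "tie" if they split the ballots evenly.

Ballots ranking Basil above Grove: 1 + 3 + 1 = 5.
Ballots ranking Grove above Basil: 14 − 5 = 9.
Grove wins the head-to-head 9–5.

Grove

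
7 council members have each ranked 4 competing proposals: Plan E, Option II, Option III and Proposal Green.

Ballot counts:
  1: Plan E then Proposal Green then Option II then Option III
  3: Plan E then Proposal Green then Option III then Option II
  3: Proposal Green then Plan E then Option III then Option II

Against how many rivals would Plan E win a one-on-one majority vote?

3

Plan E against each rival (7 council members):
Plan E vs Option II: 1+3+3 = 7 for Plan E, 0 for Option II — Plan E by 7–0.
Plan E vs Option III: Plan E preferred on 1+3+3 = 7 ballots; Plan E wins 7–0.
Plan E vs Proposal Green: Plan E preferred on 1+3 = 4 ballots; Plan E wins 4–3.
Plan E beats Option II, Option III, Proposal Green — 3 pairwise wins.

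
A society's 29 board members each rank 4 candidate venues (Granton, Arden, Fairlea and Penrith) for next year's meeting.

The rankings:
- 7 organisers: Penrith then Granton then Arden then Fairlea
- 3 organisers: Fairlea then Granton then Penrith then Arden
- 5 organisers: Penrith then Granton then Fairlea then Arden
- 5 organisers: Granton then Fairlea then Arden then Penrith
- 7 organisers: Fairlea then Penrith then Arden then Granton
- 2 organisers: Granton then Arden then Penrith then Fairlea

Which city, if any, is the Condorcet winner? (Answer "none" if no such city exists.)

none

Check each pair by majority over 29 ballots:
Granton vs Arden: 22 to 7, Granton.
Granton vs Fairlea: Granton preferred on 7+5+5+2 = 19 ballots; Granton wins 19–10.
Granton vs Penrith: 10 to 19, Penrith.
Arden–Fairlea: Fairlea 20–9.
Arden vs Penrith: Penrith, 22–7.
Fairlea vs Penrith: Fairlea preferred on 3+5+7 = 15 ballots; Fairlea wins 15–14.
Each city drops at least one matchup (Granton loses to Penrith; Arden loses to Granton; Fairlea loses to Granton; Penrith loses to Fairlea); the cycle Granton → Fairlea → Penrith → Granton rules out a Condorcet winner.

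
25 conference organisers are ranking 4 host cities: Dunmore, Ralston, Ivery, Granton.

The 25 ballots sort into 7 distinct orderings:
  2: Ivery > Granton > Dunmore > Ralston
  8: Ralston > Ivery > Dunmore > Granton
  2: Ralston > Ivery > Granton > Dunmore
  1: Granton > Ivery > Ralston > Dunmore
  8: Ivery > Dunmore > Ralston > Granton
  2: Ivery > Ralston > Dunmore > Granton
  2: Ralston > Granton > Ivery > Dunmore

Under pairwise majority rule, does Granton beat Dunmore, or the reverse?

Ballots ranking Granton above Dunmore: 2 + 2 + 1 + 2 = 7.
Ballots ranking Dunmore above Granton: 25 − 7 = 18.
Dunmore wins the head-to-head 18–7.

Dunmore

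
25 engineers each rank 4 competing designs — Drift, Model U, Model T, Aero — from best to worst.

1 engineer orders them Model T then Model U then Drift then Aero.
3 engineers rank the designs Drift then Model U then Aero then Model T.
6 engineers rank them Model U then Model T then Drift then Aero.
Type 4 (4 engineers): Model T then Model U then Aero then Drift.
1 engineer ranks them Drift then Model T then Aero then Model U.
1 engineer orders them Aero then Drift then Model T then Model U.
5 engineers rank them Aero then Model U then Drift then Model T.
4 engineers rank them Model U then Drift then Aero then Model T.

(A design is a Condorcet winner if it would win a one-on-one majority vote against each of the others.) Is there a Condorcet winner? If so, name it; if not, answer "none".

Pairwise majorities:
Drift vs Model U: 5 to 20, Model U.
Drift vs Model T: Drift, 14–11.
Drift vs Aero: Drift wins 15–10.
Model U vs Model T: 3+6+5+4 = 18 for Model U, 7 for Model T — Model U by 18–7.
Model U vs Aero: 18 to 7, Model U.
Model T vs Aero: Aero wins 13–12.
Model U beats each of Drift, Model T, Aero — Model U is the Condorcet winner.

Model U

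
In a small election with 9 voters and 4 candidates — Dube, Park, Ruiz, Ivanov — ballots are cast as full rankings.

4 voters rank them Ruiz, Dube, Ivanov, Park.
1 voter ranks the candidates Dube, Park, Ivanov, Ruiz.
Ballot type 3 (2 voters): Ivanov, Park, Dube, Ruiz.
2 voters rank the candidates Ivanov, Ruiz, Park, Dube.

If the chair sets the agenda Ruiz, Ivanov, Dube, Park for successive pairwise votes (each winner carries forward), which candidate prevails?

Round 1: Ruiz vs Ivanov — 4–5, Ivanov advances.
Round 2: Ivanov vs Dube — 4–5, Dube advances.
Round 3: Dube vs Park — 5–4, Dube advances.
Dube survives the agenda.

Dube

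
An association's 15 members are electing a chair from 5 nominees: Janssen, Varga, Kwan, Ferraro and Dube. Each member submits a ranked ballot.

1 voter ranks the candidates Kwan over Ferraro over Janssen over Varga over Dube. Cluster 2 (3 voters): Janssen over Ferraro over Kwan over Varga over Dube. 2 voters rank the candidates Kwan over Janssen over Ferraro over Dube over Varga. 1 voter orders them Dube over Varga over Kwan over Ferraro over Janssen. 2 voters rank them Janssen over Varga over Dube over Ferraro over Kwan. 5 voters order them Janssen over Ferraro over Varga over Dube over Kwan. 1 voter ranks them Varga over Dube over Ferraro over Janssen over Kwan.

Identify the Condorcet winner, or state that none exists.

Pairwise majorities:
Janssen–Varga: Janssen 13–2.
Janssen vs Kwan: Janssen, 11–4.
Janssen–Ferraro: Janssen 12–3.
Janssen–Dube: Janssen 13–2.
Varga–Kwan: Varga 9–6.
Varga vs Ferraro: Ferraro, 11–4.
Varga vs Dube: Varga wins 12–3.
Kwan–Ferraro: Ferraro 11–4.
Kwan–Dube: Dube 9–6.
Ferraro vs Dube: Ferraro, 11–4.
Janssen wins every pairwise contest, so Janssen is the Condorcet winner.

Janssen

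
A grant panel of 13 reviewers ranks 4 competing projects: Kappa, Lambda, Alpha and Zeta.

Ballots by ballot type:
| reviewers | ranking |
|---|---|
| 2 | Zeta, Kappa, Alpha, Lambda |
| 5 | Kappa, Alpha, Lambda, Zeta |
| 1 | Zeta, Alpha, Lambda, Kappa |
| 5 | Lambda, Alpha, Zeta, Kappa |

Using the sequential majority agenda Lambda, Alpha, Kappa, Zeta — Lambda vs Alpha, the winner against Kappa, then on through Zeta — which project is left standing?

Round 1: Lambda vs Alpha — 5–8, Alpha advances.
Round 2: Alpha vs Kappa — 6–7, Kappa advances.
Round 3: Kappa vs Zeta — 5–8, Zeta advances.
Zeta survives the agenda.

Zeta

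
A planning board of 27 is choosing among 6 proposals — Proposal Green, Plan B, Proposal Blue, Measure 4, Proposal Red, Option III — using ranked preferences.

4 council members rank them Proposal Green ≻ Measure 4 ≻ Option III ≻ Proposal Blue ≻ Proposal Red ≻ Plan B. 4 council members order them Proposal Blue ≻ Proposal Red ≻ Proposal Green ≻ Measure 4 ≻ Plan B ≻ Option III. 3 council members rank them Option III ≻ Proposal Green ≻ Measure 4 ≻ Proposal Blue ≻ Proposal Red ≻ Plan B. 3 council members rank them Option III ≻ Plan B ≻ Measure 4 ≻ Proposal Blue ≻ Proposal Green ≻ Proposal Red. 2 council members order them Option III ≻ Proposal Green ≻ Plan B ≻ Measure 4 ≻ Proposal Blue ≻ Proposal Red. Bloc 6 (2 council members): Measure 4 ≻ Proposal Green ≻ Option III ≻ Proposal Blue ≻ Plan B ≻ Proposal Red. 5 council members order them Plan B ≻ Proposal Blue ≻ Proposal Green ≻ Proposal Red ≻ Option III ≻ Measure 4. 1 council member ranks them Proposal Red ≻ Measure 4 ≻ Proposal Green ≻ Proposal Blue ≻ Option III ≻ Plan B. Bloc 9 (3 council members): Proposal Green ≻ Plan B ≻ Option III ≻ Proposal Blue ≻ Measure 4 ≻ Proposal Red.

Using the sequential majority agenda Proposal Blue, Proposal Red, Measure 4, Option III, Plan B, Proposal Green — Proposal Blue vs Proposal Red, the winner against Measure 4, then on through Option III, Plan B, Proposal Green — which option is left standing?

Proposal Green

Round 1: Proposal Blue vs Proposal Red — 26–1, Proposal Blue advances.
Round 2: Proposal Blue vs Measure 4 — 12–15, Measure 4 advances.
Round 3: Measure 4 vs Option III — 11–16, Option III advances.
Round 4: Option III vs Plan B — 15–12, Option III advances.
Round 5: Option III vs Proposal Green — 8–19, Proposal Green advances.
Proposal Green survives the agenda.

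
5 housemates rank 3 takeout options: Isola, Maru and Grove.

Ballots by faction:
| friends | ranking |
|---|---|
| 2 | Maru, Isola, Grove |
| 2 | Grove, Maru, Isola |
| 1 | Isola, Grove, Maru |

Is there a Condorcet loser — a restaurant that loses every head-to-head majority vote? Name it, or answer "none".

Head-to-head results (5 friends):
Isola vs Maru: Isola preferred on 1 ballot; Maru wins 4–1.
Isola vs Grove: 3 to 2, Isola.
Maru vs Grove: 2 for Maru, 3 for Grove — Grove by 3–2.
Every restaurant wins at least one matchup (Isola beats Grove; Maru beats Isola; Grove beats Maru), so there is no Condorcet loser.

none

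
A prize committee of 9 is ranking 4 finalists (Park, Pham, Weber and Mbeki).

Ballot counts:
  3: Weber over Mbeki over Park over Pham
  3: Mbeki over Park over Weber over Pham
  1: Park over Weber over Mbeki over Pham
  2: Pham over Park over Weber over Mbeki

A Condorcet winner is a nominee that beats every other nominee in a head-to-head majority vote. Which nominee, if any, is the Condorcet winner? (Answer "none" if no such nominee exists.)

Head-to-head results (9 jurors):
Park–Pham: Park 7–2.
Park vs Weber: 6 to 3, Park.
Park–Mbeki: Mbeki 6–3.
Pham vs Weber: 2 to 7, Weber.
Pham–Mbeki: Mbeki 7–2.
Weber–Mbeki: Weber 6–3.
Each nominee drops at least one matchup (Park loses to Mbeki; Pham loses to Park; Weber loses to Park; Mbeki loses to Weber); the cycle Park → Weber → Mbeki → Park rules out a Condorcet winner.

none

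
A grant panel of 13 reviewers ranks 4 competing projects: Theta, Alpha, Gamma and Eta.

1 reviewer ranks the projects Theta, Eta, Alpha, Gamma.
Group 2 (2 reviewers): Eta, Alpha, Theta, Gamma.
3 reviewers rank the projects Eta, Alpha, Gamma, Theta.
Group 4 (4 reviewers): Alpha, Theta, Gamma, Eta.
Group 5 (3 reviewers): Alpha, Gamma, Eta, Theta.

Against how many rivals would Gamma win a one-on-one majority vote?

1

Gamma against each rival (13 reviewers):
Gamma vs Theta: Theta, 7–6.
Gamma vs Alpha: Gamma preferred on 0 ballots; Alpha wins 13–0.
Gamma vs Eta: Gamma is ranked higher on 4+3 = 7 ballots, Eta on 6. Gamma wins 7–6.
Gamma beats Eta; loses to Theta, Alpha — 1 pairwise win.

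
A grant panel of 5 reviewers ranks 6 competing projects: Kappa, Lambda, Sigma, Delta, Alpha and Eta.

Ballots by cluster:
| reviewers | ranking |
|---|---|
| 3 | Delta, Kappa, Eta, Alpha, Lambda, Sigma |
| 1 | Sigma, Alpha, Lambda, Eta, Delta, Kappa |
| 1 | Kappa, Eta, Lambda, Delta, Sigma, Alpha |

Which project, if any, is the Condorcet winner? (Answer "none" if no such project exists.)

Delta

Head-to-head results (5 reviewers):
Kappa vs Lambda: Kappa, 4–1.
Kappa vs Sigma: Kappa wins 4–1.
Kappa vs Delta: 1 to 4, Delta.
Kappa–Alpha: Kappa 4–1.
Kappa–Eta: Kappa 4–1.
Lambda–Sigma: Lambda 4–1.
Lambda vs Delta: 2 to 3, Delta.
Lambda vs Alpha: Alpha, 4–1.
Lambda vs Eta: 1 for Lambda, 4 for Eta — Eta by 4–1.
Sigma vs Delta: 1 to 4, Delta.
Sigma vs Alpha: Alpha, 3–2.
Sigma vs Eta: Eta wins 4–1.
Delta vs Alpha: 3+1 = 4 for Delta, 1 for Alpha — Delta by 4–1.
Delta vs Eta: 3 to 2, Delta.
Alpha vs Eta: Alpha is ranked higher on 1 ballot, Eta on 4. Eta wins 4–1.
Delta beats each of Kappa, Lambda, Sigma, Alpha, Eta — Delta is the Condorcet winner.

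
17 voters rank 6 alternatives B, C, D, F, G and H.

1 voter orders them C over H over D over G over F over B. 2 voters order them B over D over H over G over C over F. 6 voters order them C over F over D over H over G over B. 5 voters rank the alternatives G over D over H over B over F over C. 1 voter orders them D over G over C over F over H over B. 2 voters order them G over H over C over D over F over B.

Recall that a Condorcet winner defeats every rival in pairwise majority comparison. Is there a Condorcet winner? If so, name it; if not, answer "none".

none

Head-to-head results (17 voters):
B vs C: B preferred on 2+5 = 7 ballots; C wins 10–7.
B vs D: 2 for B, 15 for D — D by 15–2.
B vs F: B is ranked higher on 2+5 = 7 ballots, F on 10. F wins 10–7.
B vs G: 2 for B, 15 for G — G by 15–2.
B vs H: 2 to 15, H.
C vs D: C is ranked higher on 1+6+2 = 9 ballots, D on 8. C wins 9–8.
C vs F: C is ranked higher on 1+2+6+1+2 = 12 ballots, F on 5. C wins 12–5.
C vs G: 1+6 = 7 for C, 10 for G — G by 10–7.
C vs H: 1+6+1 = 8 for C, 9 for H — H by 9–8.
D vs F: D preferred on 1+2+5+1+2 = 11 ballots; D wins 11–6.
D vs G: 10 to 7, D.
D vs H: D is ranked higher on 2+6+5+1 = 14 ballots, H on 3. D wins 14–3.
F vs G: 6 to 11, G.
F vs H: F preferred on 6+1 = 7 ballots; H wins 10–7.
G vs H: 5+1+2 = 8 for G, 9 for H — H by 9–8.
Every alternative loses at least once (B loses to C; C loses to G; D loses to C; F loses to C; G loses to D; H loses to D). The majority relation contains the cycle C → D → G → C, so there is no Condorcet winner.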